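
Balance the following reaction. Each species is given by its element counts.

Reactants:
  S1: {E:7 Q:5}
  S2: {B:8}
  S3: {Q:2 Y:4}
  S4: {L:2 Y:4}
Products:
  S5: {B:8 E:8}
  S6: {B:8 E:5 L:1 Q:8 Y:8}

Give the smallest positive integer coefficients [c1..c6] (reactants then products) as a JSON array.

Coefficients: [4, 5, 6, 2, 1, 4]

B: 4·0+5·8+6·0+2·0 = 40 | 1·8+4·8 = 40
E: 4·7+5·0+6·0+2·0 = 28 | 1·8+4·5 = 28
L: 4·0+5·0+6·0+2·2 = 4 | 1·0+4·1 = 4
Q: 4·5+5·0+6·2+2·0 = 32 | 1·0+4·8 = 32
Y: 4·0+5·0+6·4+2·4 = 32 | 1·0+4·8 = 32
gcd(4,5,6,2,1,4) = 1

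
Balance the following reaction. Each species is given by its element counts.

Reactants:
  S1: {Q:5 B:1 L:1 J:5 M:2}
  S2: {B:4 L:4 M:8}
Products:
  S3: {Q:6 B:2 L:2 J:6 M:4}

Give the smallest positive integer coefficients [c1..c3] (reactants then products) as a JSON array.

Q: 6·5+1·0 = 30 | 5·6 = 30
B: 6·1+1·4 = 10 | 5·2 = 10
L: 6·1+1·4 = 10 | 5·2 = 10
J: 6·5+1·0 = 30 | 5·6 = 30
M: 6·2+1·8 = 20 | 5·4 = 20
gcd(6,1,5) = 1

Coefficients: [6, 1, 5]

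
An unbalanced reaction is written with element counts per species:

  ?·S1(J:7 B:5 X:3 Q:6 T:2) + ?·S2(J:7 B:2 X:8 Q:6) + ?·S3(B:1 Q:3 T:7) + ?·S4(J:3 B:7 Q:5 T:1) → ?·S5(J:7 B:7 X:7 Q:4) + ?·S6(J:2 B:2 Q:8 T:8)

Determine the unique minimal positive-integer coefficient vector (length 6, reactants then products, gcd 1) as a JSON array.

Coefficients: [1, 4, 6, 4, 5, 6]

J: 1·7+4·7+6·0+4·3 = 47 | 5·7+6·2 = 47
B: 1·5+4·2+6·1+4·7 = 47 | 5·7+6·2 = 47
X: 1·3+4·8+6·0+4·0 = 35 | 5·7+6·0 = 35
Q: 1·6+4·6+6·3+4·5 = 68 | 5·4+6·8 = 68
T: 1·2+4·0+6·7+4·1 = 48 | 5·0+6·8 = 48
gcd(1,4,6,4,5,6) = 1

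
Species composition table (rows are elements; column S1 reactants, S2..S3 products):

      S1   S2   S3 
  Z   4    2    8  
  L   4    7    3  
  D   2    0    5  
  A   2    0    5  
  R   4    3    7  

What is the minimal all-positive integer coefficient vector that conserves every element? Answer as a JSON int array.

Z: 5·4 = 20 | 2·2+2·8 = 20
L: 5·4 = 20 | 2·7+2·3 = 20
D: 5·2 = 10 | 2·0+2·5 = 10
A: 5·2 = 10 | 2·0+2·5 = 10
R: 5·4 = 20 | 2·3+2·7 = 20
gcd(5,2,2) = 1

Coefficients: [5, 2, 2]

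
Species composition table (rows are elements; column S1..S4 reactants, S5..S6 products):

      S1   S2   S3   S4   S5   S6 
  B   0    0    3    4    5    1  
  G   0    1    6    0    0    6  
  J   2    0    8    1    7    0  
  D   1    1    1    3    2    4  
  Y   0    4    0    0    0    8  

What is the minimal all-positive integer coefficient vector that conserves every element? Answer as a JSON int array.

B: 1·0+6·0+2·3+3·4 = 18 | 3·5+3·1 = 18
G: 1·0+6·1+2·6+3·0 = 18 | 3·0+3·6 = 18
J: 1·2+6·0+2·8+3·1 = 21 | 3·7+3·0 = 21
D: 1·1+6·1+2·1+3·3 = 18 | 3·2+3·4 = 18
Y: 1·0+6·4+2·0+3·0 = 24 | 3·0+3·8 = 24
gcd(1,6,2,3,3,3) = 1

Coefficients: [1, 6, 2, 3, 3, 3]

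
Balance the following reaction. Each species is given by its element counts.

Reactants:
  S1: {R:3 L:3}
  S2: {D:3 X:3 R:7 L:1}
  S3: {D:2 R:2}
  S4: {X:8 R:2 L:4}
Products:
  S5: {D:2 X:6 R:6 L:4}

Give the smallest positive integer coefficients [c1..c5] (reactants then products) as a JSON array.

D: 2·0+2·3+2·2+3·0 = 10 | 5·2 = 10
X: 2·0+2·3+2·0+3·8 = 30 | 5·6 = 30
R: 2·3+2·7+2·2+3·2 = 30 | 5·6 = 30
L: 2·3+2·1+2·0+3·4 = 20 | 5·4 = 20
gcd(2,2,2,3,5) = 1

Coefficients: [2, 2, 2, 3, 5]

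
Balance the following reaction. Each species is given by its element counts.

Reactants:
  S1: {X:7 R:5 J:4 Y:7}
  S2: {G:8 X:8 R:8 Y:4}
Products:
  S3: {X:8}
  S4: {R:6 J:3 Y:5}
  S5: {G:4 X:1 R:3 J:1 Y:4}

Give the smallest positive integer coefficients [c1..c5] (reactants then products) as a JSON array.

Coefficients: [4, 2, 5, 4, 4]

G: 4·0+2·8 = 16 | 5·0+4·0+4·4 = 16
X: 4·7+2·8 = 44 | 5·8+4·0+4·1 = 44
R: 4·5+2·8 = 36 | 5·0+4·6+4·3 = 36
J: 4·4+2·0 = 16 | 5·0+4·3+4·1 = 16
Y: 4·7+2·4 = 36 | 5·0+4·5+4·4 = 36
gcd(4,2,5,4,4) = 1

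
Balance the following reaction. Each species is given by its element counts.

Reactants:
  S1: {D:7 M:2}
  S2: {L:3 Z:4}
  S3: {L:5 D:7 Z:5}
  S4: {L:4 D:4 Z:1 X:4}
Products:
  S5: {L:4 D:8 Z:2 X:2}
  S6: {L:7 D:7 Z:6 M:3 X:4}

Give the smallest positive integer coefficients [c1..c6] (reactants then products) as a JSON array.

Coefficients: [3, 1, 3, 5, 6, 2]

L: 3·0+1·3+3·5+5·4 = 38 | 6·4+2·7 = 38
D: 3·7+1·0+3·7+5·4 = 62 | 6·8+2·7 = 62
Z: 3·0+1·4+3·5+5·1 = 24 | 6·2+2·6 = 24
M: 3·2+1·0+3·0+5·0 = 6 | 6·0+2·3 = 6
X: 3·0+1·0+3·0+5·4 = 20 | 6·2+2·4 = 20
gcd(3,1,3,5,6,2) = 1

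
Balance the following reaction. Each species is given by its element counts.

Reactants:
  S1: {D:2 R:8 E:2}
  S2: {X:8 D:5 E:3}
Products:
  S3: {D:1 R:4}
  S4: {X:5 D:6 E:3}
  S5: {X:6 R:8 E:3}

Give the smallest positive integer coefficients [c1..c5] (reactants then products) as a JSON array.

Coefficients: [3, 4, 2, 4, 2]

X: 3·0+4·8 = 32 | 2·0+4·5+2·6 = 32
D: 3·2+4·5 = 26 | 2·1+4·6+2·0 = 26
R: 3·8+4·0 = 24 | 2·4+4·0+2·8 = 24
E: 3·2+4·3 = 18 | 2·0+4·3+2·3 = 18
gcd(3,4,2,4,2) = 1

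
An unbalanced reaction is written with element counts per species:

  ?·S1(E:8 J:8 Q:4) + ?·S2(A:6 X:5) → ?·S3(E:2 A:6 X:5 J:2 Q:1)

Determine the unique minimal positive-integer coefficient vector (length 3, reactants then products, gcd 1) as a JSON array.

E: 1·8+4·0 = 8 | 4·2 = 8
A: 1·0+4·6 = 24 | 4·6 = 24
X: 1·0+4·5 = 20 | 4·5 = 20
J: 1·8+4·0 = 8 | 4·2 = 8
Q: 1·4+4·0 = 4 | 4·1 = 4
gcd(1,4,4) = 1

Coefficients: [1, 4, 4]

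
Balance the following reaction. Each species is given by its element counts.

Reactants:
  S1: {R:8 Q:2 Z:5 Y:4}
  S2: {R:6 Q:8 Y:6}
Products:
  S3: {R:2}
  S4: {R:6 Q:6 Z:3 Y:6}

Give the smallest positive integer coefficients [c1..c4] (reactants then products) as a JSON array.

R: 3·8+3·6 = 42 | 6·2+5·6 = 42
Q: 3·2+3·8 = 30 | 6·0+5·6 = 30
Z: 3·5+3·0 = 15 | 6·0+5·3 = 15
Y: 3·4+3·6 = 30 | 6·0+5·6 = 30
gcd(3,3,6,5) = 1

Coefficients: [3, 3, 6, 5]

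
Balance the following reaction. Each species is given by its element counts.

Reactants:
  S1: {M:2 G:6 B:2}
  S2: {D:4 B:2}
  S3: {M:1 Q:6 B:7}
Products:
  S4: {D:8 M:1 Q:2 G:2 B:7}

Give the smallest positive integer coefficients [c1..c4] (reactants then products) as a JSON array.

Coefficients: [1, 6, 1, 3]

D: 1·0+6·4+1·0 = 24 | 3·8 = 24
M: 1·2+6·0+1·1 = 3 | 3·1 = 3
Q: 1·0+6·0+1·6 = 6 | 3·2 = 6
G: 1·6+6·0+1·0 = 6 | 3·2 = 6
B: 1·2+6·2+1·7 = 21 | 3·7 = 21
gcd(1,6,1,3) = 1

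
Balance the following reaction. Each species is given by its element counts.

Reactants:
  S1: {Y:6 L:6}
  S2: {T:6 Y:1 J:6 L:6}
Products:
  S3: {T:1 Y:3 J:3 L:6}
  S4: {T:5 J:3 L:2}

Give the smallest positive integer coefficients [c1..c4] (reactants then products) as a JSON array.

T: 1·0+3·6 = 18 | 3·1+3·5 = 18
Y: 1·6+3·1 = 9 | 3·3+3·0 = 9
J: 1·0+3·6 = 18 | 3·3+3·3 = 18
L: 1·6+3·6 = 24 | 3·6+3·2 = 24
gcd(1,3,3,3) = 1

Coefficients: [1, 3, 3, 3]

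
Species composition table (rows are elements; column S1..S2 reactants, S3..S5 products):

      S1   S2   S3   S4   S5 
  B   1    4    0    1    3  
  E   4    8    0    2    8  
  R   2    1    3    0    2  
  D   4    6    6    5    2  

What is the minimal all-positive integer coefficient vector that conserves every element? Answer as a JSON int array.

Coefficients: [4, 3, 1, 4, 4]

B: 4·1+3·4 = 16 | 1·0+4·1+4·3 = 16
E: 4·4+3·8 = 40 | 1·0+4·2+4·8 = 40
R: 4·2+3·1 = 11 | 1·3+4·0+4·2 = 11
D: 4·4+3·6 = 34 | 1·6+4·5+4·2 = 34
gcd(4,3,1,4,4) = 1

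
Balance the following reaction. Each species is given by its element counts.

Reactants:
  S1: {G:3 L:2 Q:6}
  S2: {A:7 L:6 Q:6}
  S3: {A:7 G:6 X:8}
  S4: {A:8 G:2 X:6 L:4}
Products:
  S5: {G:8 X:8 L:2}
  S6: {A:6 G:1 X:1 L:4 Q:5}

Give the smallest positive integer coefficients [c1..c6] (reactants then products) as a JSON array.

Coefficients: [2, 3, 1, 1, 1, 6]

A: 2·0+3·7+1·7+1·8 = 36 | 1·0+6·6 = 36
G: 2·3+3·0+1·6+1·2 = 14 | 1·8+6·1 = 14
X: 2·0+3·0+1·8+1·6 = 14 | 1·8+6·1 = 14
L: 2·2+3·6+1·0+1·4 = 26 | 1·2+6·4 = 26
Q: 2·6+3·6+1·0+1·0 = 30 | 1·0+6·5 = 30
gcd(2,3,1,1,1,6) = 1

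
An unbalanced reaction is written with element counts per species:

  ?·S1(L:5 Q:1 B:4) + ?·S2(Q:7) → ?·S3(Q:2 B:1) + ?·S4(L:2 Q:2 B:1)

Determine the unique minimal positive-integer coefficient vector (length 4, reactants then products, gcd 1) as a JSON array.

L: 2·5+2·0 = 10 | 3·0+5·2 = 10
Q: 2·1+2·7 = 16 | 3·2+5·2 = 16
B: 2·4+2·0 = 8 | 3·1+5·1 = 8
gcd(2,2,3,5) = 1

Coefficients: [2, 2, 3, 5]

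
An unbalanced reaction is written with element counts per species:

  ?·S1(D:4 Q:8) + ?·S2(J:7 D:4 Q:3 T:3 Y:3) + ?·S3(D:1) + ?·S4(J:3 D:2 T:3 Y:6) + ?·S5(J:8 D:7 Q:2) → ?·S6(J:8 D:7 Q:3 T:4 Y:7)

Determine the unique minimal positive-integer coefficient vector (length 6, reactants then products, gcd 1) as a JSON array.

J: 1·0+2·7+4·0+6·3+2·8 = 48 | 6·8 = 48
D: 1·4+2·4+4·1+6·2+2·7 = 42 | 6·7 = 42
Q: 1·8+2·3+4·0+6·0+2·2 = 18 | 6·3 = 18
T: 1·0+2·3+4·0+6·3+2·0 = 24 | 6·4 = 24
Y: 1·0+2·3+4·0+6·6+2·0 = 42 | 6·7 = 42
gcd(1,2,4,6,2,6) = 1

Coefficients: [1, 2, 4, 6, 2, 6]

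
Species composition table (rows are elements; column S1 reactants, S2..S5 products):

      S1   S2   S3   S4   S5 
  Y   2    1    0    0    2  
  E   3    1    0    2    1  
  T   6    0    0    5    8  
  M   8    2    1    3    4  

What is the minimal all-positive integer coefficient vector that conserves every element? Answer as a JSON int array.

Y: 3·2 = 6 | 4·1+6·0+2·0+1·2 = 6
E: 3·3 = 9 | 4·1+6·0+2·2+1·1 = 9
T: 3·6 = 18 | 4·0+6·0+2·5+1·8 = 18
M: 3·8 = 24 | 4·2+6·1+2·3+1·4 = 24
gcd(3,4,6,2,1) = 1

Coefficients: [3, 4, 6, 2, 1]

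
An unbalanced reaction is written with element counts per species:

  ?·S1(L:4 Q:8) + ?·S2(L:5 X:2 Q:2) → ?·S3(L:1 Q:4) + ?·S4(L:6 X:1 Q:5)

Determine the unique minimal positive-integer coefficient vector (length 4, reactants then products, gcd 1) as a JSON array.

L: 5·4+2·5 = 30 | 6·1+4·6 = 30
X: 5·0+2·2 = 4 | 6·0+4·1 = 4
Q: 5·8+2·2 = 44 | 6·4+4·5 = 44
gcd(5,2,6,4) = 1

Coefficients: [5, 2, 6, 4]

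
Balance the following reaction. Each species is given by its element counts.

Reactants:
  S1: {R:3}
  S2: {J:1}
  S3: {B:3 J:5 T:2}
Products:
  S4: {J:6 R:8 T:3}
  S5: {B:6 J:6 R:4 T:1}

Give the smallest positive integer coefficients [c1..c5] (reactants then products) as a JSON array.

Coefficients: [4, 2, 2, 1, 1]

B: 4·0+2·0+2·3 = 6 | 1·0+1·6 = 6
J: 4·0+2·1+2·5 = 12 | 1·6+1·6 = 12
R: 4·3+2·0+2·0 = 12 | 1·8+1·4 = 12
T: 4·0+2·0+2·2 = 4 | 1·3+1·1 = 4
gcd(4,2,2,1,1) = 1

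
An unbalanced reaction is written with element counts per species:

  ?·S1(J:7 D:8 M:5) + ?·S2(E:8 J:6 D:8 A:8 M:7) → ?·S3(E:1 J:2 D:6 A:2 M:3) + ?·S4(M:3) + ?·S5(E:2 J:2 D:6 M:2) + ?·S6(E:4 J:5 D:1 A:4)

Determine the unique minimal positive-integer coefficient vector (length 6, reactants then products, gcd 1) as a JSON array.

Coefficients: [2, 3, 4, 5, 2, 4]

E: 2·0+3·8 = 24 | 4·1+5·0+2·2+4·4 = 24
J: 2·7+3·6 = 32 | 4·2+5·0+2·2+4·5 = 32
D: 2·8+3·8 = 40 | 4·6+5·0+2·6+4·1 = 40
A: 2·0+3·8 = 24 | 4·2+5·0+2·0+4·4 = 24
M: 2·5+3·7 = 31 | 4·3+5·3+2·2+4·0 = 31
gcd(2,3,4,5,2,4) = 1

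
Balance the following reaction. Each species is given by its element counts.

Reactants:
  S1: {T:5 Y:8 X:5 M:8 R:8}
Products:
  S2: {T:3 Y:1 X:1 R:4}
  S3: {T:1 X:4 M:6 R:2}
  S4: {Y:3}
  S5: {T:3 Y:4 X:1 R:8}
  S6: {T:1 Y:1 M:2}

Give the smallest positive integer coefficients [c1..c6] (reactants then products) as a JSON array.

T: 2·5 = 10 | 1·3+2·1+3·0+1·3+2·1 = 10
Y: 2·8 = 16 | 1·1+2·0+3·3+1·4+2·1 = 16
X: 2·5 = 10 | 1·1+2·4+3·0+1·1+2·0 = 10
M: 2·8 = 16 | 1·0+2·6+3·0+1·0+2·2 = 16
R: 2·8 = 16 | 1·4+2·2+3·0+1·8+2·0 = 16
gcd(2,1,2,3,1,2) = 1

Coefficients: [2, 1, 2, 3, 1, 2]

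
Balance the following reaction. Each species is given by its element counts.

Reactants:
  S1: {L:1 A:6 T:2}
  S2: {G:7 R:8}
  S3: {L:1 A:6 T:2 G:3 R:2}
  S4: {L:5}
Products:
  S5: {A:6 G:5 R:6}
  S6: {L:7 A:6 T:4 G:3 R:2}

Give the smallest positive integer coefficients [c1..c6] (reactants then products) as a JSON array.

Coefficients: [6, 4, 4, 5, 5, 5]

L: 6·1+4·0+4·1+5·5 = 35 | 5·0+5·7 = 35
A: 6·6+4·0+4·6+5·0 = 60 | 5·6+5·6 = 60
T: 6·2+4·0+4·2+5·0 = 20 | 5·0+5·4 = 20
G: 6·0+4·7+4·3+5·0 = 40 | 5·5+5·3 = 40
R: 6·0+4·8+4·2+5·0 = 40 | 5·6+5·2 = 40
gcd(6,4,4,5,5,5) = 1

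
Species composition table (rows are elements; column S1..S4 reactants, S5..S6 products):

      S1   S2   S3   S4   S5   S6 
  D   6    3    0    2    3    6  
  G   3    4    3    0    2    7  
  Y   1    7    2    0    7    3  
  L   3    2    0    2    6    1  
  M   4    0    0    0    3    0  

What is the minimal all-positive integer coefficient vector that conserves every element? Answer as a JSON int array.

Coefficients: [3, 4, 6, 6, 4, 5]

D: 3·6+4·3+6·0+6·2 = 42 | 4·3+5·6 = 42
G: 3·3+4·4+6·3+6·0 = 43 | 4·2+5·7 = 43
Y: 3·1+4·7+6·2+6·0 = 43 | 4·7+5·3 = 43
L: 3·3+4·2+6·0+6·2 = 29 | 4·6+5·1 = 29
M: 3·4+4·0+6·0+6·0 = 12 | 4·3+5·0 = 12
gcd(3,4,6,6,4,5) = 1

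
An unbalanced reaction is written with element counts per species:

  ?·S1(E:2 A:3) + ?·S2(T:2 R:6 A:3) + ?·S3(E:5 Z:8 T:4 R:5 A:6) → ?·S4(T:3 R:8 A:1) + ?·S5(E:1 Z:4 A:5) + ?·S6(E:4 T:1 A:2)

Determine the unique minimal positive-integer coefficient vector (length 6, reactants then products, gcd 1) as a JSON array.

E: 5·2+1·0+2·5 = 20 | 2·0+4·1+4·4 = 20
Z: 5·0+1·0+2·8 = 16 | 2·0+4·4+4·0 = 16
T: 5·0+1·2+2·4 = 10 | 2·3+4·0+4·1 = 10
R: 5·0+1·6+2·5 = 16 | 2·8+4·0+4·0 = 16
A: 5·3+1·3+2·6 = 30 | 2·1+4·5+4·2 = 30
gcd(5,1,2,2,4,4) = 1

Coefficients: [5, 1, 2, 2, 4, 4]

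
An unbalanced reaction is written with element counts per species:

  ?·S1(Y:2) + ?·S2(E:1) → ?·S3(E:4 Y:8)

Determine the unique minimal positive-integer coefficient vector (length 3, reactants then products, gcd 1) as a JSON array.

Coefficients: [4, 4, 1]

E: 4·0+4·1 = 4 | 1·4 = 4
Y: 4·2+4·0 = 8 | 1·8 = 8
gcd(4,4,1) = 1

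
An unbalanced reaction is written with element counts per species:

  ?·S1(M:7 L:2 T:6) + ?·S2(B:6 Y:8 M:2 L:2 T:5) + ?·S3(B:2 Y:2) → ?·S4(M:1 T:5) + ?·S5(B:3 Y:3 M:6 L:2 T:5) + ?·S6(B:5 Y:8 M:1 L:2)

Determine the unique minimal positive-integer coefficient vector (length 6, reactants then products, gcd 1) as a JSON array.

Coefficients: [5, 3, 5, 3, 6, 2]

B: 5·0+3·6+5·2 = 28 | 3·0+6·3+2·5 = 28
Y: 5·0+3·8+5·2 = 34 | 3·0+6·3+2·8 = 34
M: 5·7+3·2+5·0 = 41 | 3·1+6·6+2·1 = 41
L: 5·2+3·2+5·0 = 16 | 3·0+6·2+2·2 = 16
T: 5·6+3·5+5·0 = 45 | 3·5+6·5+2·0 = 45
gcd(5,3,5,3,6,2) = 1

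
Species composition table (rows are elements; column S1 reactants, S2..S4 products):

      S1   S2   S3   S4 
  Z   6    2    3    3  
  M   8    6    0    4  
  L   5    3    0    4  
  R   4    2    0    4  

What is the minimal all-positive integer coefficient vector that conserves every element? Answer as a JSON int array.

Coefficients: [6, 6, 5, 3]

Z: 6·6 = 36 | 6·2+5·3+3·3 = 36
M: 6·8 = 48 | 6·6+5·0+3·4 = 48
L: 6·5 = 30 | 6·3+5·0+3·4 = 30
R: 6·4 = 24 | 6·2+5·0+3·4 = 24
gcd(6,6,5,3) = 1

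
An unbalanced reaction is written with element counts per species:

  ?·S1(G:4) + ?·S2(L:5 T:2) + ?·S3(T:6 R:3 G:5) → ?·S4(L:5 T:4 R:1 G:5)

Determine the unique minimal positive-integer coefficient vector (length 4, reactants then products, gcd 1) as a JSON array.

L: 5·0+6·5+2·0 = 30 | 6·5 = 30
T: 5·0+6·2+2·6 = 24 | 6·4 = 24
R: 5·0+6·0+2·3 = 6 | 6·1 = 6
G: 5·4+6·0+2·5 = 30 | 6·5 = 30
gcd(5,6,2,6) = 1

Coefficients: [5, 6, 2, 6]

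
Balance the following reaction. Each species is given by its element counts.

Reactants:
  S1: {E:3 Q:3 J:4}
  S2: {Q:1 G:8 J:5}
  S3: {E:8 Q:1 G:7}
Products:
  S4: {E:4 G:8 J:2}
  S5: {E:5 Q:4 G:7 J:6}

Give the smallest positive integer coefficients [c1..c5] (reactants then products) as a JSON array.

Coefficients: [3, 6, 5, 6, 5]

E: 3·3+6·0+5·8 = 49 | 6·4+5·5 = 49
Q: 3·3+6·1+5·1 = 20 | 6·0+5·4 = 20
G: 3·0+6·8+5·7 = 83 | 6·8+5·7 = 83
J: 3·4+6·5+5·0 = 42 | 6·2+5·6 = 42
gcd(3,6,5,6,5) = 1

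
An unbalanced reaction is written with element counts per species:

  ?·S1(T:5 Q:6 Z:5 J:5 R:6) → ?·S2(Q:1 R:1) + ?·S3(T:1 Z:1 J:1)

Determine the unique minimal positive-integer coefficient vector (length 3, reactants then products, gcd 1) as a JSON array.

T: 1·5 = 5 | 6·0+5·1 = 5
Q: 1·6 = 6 | 6·1+5·0 = 6
Z: 1·5 = 5 | 6·0+5·1 = 5
J: 1·5 = 5 | 6·0+5·1 = 5
R: 1·6 = 6 | 6·1+5·0 = 6
gcd(1,6,5) = 1

Coefficients: [1, 6, 5]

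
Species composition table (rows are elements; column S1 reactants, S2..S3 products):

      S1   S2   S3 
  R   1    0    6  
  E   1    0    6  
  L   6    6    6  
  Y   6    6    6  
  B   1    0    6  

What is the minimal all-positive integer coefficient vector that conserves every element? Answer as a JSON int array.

Coefficients: [6, 5, 1]

R: 6·1 = 6 | 5·0+1·6 = 6
E: 6·1 = 6 | 5·0+1·6 = 6
L: 6·6 = 36 | 5·6+1·6 = 36
Y: 6·6 = 36 | 5·6+1·6 = 36
B: 6·1 = 6 | 5·0+1·6 = 6
gcd(6,5,1) = 1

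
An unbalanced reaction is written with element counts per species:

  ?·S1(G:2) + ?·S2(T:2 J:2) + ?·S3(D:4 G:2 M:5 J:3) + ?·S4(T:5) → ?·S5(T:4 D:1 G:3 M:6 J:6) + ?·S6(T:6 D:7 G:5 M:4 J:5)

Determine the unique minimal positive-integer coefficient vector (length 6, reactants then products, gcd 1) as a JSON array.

T: 4·0+5·2+4·0+2·5 = 20 | 2·4+2·6 = 20
D: 4·0+5·0+4·4+2·0 = 16 | 2·1+2·7 = 16
G: 4·2+5·0+4·2+2·0 = 16 | 2·3+2·5 = 16
M: 4·0+5·0+4·5+2·0 = 20 | 2·6+2·4 = 20
J: 4·0+5·2+4·3+2·0 = 22 | 2·6+2·5 = 22
gcd(4,5,4,2,2,2) = 1

Coefficients: [4, 5, 4, 2, 2, 2]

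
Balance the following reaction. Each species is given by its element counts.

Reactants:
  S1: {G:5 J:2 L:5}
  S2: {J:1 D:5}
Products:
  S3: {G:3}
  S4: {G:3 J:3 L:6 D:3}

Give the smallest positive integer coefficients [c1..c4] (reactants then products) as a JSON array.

G: 6·5+3·0 = 30 | 5·3+5·3 = 30
J: 6·2+3·1 = 15 | 5·0+5·3 = 15
L: 6·5+3·0 = 30 | 5·0+5·6 = 30
D: 6·0+3·5 = 15 | 5·0+5·3 = 15
gcd(6,3,5,5) = 1

Coefficients: [6, 3, 5, 5]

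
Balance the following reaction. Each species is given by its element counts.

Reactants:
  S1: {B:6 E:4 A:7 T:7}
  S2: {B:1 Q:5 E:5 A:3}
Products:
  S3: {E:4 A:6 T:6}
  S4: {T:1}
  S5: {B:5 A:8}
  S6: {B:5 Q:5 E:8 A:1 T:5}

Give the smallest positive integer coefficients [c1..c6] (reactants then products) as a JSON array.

B: 6·6+4·1 = 40 | 3·0+4·0+4·5+4·5 = 40
Q: 6·0+4·5 = 20 | 3·0+4·0+4·0+4·5 = 20
E: 6·4+4·5 = 44 | 3·4+4·0+4·0+4·8 = 44
A: 6·7+4·3 = 54 | 3·6+4·0+4·8+4·1 = 54
T: 6·7+4·0 = 42 | 3·6+4·1+4·0+4·5 = 42
gcd(6,4,3,4,4,4) = 1

Coefficients: [6, 4, 3, 4, 4, 4]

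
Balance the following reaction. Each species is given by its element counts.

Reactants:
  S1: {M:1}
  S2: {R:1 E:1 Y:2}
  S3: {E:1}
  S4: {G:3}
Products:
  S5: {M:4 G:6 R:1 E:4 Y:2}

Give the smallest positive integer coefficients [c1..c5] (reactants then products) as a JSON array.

Coefficients: [4, 1, 3, 2, 1]

M: 4·1+1·0+3·0+2·0 = 4 | 1·4 = 4
G: 4·0+1·0+3·0+2·3 = 6 | 1·6 = 6
R: 4·0+1·1+3·0+2·0 = 1 | 1·1 = 1
E: 4·0+1·1+3·1+2·0 = 4 | 1·4 = 4
Y: 4·0+1·2+3·0+2·0 = 2 | 1·2 = 2
gcd(4,1,3,2,1) = 1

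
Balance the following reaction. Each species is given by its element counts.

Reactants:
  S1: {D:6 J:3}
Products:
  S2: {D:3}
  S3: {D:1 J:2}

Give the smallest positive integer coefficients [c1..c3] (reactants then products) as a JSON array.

D: 2·6 = 12 | 3·3+3·1 = 12
J: 2·3 = 6 | 3·0+3·2 = 6
gcd(2,3,3) = 1

Coefficients: [2, 3, 3]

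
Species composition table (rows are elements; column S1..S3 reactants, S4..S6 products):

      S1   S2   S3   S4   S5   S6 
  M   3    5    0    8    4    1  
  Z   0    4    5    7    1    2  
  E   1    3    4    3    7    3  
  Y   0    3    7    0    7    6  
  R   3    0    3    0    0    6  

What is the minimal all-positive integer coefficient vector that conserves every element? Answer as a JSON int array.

Coefficients: [6, 3, 4, 3, 1, 5]

M: 6·3+3·5+4·0 = 33 | 3·8+1·4+5·1 = 33
Z: 6·0+3·4+4·5 = 32 | 3·7+1·1+5·2 = 32
E: 6·1+3·3+4·4 = 31 | 3·3+1·7+5·3 = 31
Y: 6·0+3·3+4·7 = 37 | 3·0+1·7+5·6 = 37
R: 6·3+3·0+4·3 = 30 | 3·0+1·0+5·6 = 30
gcd(6,3,4,3,1,5) = 1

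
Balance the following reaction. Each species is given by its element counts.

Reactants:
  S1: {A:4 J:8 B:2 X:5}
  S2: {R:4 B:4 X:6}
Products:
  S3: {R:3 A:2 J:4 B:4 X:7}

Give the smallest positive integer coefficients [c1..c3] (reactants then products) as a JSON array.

R: 2·0+3·4 = 12 | 4·3 = 12
A: 2·4+3·0 = 8 | 4·2 = 8
J: 2·8+3·0 = 16 | 4·4 = 16
B: 2·2+3·4 = 16 | 4·4 = 16
X: 2·5+3·6 = 28 | 4·7 = 28
gcd(2,3,4) = 1

Coefficients: [2, 3, 4]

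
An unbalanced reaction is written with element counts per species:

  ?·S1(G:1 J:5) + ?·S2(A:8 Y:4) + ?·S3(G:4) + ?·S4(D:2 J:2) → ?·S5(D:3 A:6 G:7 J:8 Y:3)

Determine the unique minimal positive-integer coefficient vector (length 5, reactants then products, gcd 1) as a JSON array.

Coefficients: [4, 3, 6, 6, 4]

D: 4·0+3·0+6·0+6·2 = 12 | 4·3 = 12
A: 4·0+3·8+6·0+6·0 = 24 | 4·6 = 24
G: 4·1+3·0+6·4+6·0 = 28 | 4·7 = 28
J: 4·5+3·0+6·0+6·2 = 32 | 4·8 = 32
Y: 4·0+3·4+6·0+6·0 = 12 | 4·3 = 12
gcd(4,3,6,6,4) = 1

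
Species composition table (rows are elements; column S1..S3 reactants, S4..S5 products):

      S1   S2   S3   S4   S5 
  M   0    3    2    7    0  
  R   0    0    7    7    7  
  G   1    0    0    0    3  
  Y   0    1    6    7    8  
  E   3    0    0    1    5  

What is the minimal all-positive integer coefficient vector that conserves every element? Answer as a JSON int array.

Coefficients: [3, 6, 5, 4, 1]

M: 3·0+6·3+5·2 = 28 | 4·7+1·0 = 28
R: 3·0+6·0+5·7 = 35 | 4·7+1·7 = 35
G: 3·1+6·0+5·0 = 3 | 4·0+1·3 = 3
Y: 3·0+6·1+5·6 = 36 | 4·7+1·8 = 36
E: 3·3+6·0+5·0 = 9 | 4·1+1·5 = 9
gcd(3,6,5,4,1) = 1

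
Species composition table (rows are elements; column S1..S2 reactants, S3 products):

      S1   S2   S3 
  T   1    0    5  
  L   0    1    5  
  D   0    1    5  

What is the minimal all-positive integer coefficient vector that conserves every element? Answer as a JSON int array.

T: 5·1+5·0 = 5 | 1·5 = 5
L: 5·0+5·1 = 5 | 1·5 = 5
D: 5·0+5·1 = 5 | 1·5 = 5
gcd(5,5,1) = 1

Coefficients: [5, 5, 1]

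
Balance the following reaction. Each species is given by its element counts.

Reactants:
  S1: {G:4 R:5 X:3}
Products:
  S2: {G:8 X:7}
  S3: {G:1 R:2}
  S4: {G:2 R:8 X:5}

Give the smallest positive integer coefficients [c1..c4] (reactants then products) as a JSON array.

G: 4·4 = 16 | 1·8+6·1+1·2 = 16
R: 4·5 = 20 | 1·0+6·2+1·8 = 20
X: 4·3 = 12 | 1·7+6·0+1·5 = 12
gcd(4,1,6,1) = 1

Coefficients: [4, 1, 6, 1]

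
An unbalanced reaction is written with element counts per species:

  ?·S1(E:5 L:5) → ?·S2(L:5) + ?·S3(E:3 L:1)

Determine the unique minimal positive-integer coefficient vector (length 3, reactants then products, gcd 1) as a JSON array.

Coefficients: [3, 2, 5]

E: 3·5 = 15 | 2·0+5·3 = 15
L: 3·5 = 15 | 2·5+5·1 = 15
gcd(3,2,5) = 1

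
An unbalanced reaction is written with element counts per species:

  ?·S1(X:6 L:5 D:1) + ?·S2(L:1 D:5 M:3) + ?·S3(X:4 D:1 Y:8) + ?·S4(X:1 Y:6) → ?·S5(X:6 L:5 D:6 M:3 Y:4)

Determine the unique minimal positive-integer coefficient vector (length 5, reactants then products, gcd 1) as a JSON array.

Coefficients: [4, 5, 1, 2, 5]

X: 4·6+5·0+1·4+2·1 = 30 | 5·6 = 30
L: 4·5+5·1+1·0+2·0 = 25 | 5·5 = 25
D: 4·1+5·5+1·1+2·0 = 30 | 5·6 = 30
M: 4·0+5·3+1·0+2·0 = 15 | 5·3 = 15
Y: 4·0+5·0+1·8+2·6 = 20 | 5·4 = 20
gcd(4,5,1,2,5) = 1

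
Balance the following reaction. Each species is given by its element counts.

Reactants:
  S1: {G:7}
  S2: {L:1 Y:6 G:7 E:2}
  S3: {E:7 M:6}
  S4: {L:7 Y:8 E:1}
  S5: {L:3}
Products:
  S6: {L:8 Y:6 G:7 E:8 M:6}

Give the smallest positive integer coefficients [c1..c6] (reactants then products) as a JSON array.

Coefficients: [4, 1, 5, 3, 6, 5]

L: 4·0+1·1+5·0+3·7+6·3 = 40 | 5·8 = 40
Y: 4·0+1·6+5·0+3·8+6·0 = 30 | 5·6 = 30
G: 4·7+1·7+5·0+3·0+6·0 = 35 | 5·7 = 35
E: 4·0+1·2+5·7+3·1+6·0 = 40 | 5·8 = 40
M: 4·0+1·0+5·6+3·0+6·0 = 30 | 5·6 = 30
gcd(4,1,5,3,6,5) = 1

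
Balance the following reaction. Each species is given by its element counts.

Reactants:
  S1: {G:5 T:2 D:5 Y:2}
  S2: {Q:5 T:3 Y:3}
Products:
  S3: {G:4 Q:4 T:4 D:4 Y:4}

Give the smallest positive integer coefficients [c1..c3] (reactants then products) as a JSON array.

G: 4·5+4·0 = 20 | 5·4 = 20
Q: 4·0+4·5 = 20 | 5·4 = 20
T: 4·2+4·3 = 20 | 5·4 = 20
D: 4·5+4·0 = 20 | 5·4 = 20
Y: 4·2+4·3 = 20 | 5·4 = 20
gcd(4,4,5) = 1

Coefficients: [4, 4, 5]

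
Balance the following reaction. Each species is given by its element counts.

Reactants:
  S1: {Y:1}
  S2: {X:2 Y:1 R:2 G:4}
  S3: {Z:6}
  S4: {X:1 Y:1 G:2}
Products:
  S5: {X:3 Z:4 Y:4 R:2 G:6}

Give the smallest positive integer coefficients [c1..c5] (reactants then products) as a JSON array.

X: 6·0+3·2+2·0+3·1 = 9 | 3·3 = 9
Z: 6·0+3·0+2·6+3·0 = 12 | 3·4 = 12
Y: 6·1+3·1+2·0+3·1 = 12 | 3·4 = 12
R: 6·0+3·2+2·0+3·0 = 6 | 3·2 = 6
G: 6·0+3·4+2·0+3·2 = 18 | 3·6 = 18
gcd(6,3,2,3,3) = 1

Coefficients: [6, 3, 2, 3, 3]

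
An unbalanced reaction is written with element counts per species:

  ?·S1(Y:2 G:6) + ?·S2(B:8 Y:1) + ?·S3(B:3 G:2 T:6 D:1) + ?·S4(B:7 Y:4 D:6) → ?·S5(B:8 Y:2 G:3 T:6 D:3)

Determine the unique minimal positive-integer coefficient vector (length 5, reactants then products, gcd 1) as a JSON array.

B: 1·0+2·8+6·3+2·7 = 48 | 6·8 = 48
Y: 1·2+2·1+6·0+2·4 = 12 | 6·2 = 12
G: 1·6+2·0+6·2+2·0 = 18 | 6·3 = 18
T: 1·0+2·0+6·6+2·0 = 36 | 6·6 = 36
D: 1·0+2·0+6·1+2·6 = 18 | 6·3 = 18
gcd(1,2,6,2,6) = 1

Coefficients: [1, 2, 6, 2, 6]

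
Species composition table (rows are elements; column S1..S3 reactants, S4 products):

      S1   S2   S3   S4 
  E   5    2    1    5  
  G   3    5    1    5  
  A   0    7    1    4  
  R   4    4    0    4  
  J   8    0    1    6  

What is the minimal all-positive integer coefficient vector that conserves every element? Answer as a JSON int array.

Coefficients: [3, 2, 6, 5]

E: 3·5+2·2+6·1 = 25 | 5·5 = 25
G: 3·3+2·5+6·1 = 25 | 5·5 = 25
A: 3·0+2·7+6·1 = 20 | 5·4 = 20
R: 3·4+2·4+6·0 = 20 | 5·4 = 20
J: 3·8+2·0+6·1 = 30 | 5·6 = 30
gcd(3,2,6,5) = 1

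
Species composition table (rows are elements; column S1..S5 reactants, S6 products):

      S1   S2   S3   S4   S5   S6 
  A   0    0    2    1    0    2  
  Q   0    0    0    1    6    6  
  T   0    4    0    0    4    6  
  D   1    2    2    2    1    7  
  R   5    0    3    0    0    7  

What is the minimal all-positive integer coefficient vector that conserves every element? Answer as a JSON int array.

Coefficients: [5, 3, 1, 6, 3, 4]

A: 5·0+3·0+1·2+6·1+3·0 = 8 | 4·2 = 8
Q: 5·0+3·0+1·0+6·1+3·6 = 24 | 4·6 = 24
T: 5·0+3·4+1·0+6·0+3·4 = 24 | 4·6 = 24
D: 5·1+3·2+1·2+6·2+3·1 = 28 | 4·7 = 28
R: 5·5+3·0+1·3+6·0+3·0 = 28 | 4·7 = 28
gcd(5,3,1,6,3,4) = 1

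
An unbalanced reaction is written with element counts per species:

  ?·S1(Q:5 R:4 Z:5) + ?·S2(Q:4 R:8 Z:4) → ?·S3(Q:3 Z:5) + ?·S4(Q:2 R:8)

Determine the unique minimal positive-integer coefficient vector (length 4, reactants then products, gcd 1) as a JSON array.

Coefficients: [2, 5, 6, 6]

Q: 2·5+5·4 = 30 | 6·3+6·2 = 30
R: 2·4+5·8 = 48 | 6·0+6·8 = 48
Z: 2·5+5·4 = 30 | 6·5+6·0 = 30
gcd(2,5,6,6) = 1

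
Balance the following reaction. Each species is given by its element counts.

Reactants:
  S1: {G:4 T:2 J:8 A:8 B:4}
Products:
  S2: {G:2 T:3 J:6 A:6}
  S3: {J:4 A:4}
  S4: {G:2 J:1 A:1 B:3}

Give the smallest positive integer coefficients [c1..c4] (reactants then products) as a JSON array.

Coefficients: [3, 2, 2, 4]

G: 3·4 = 12 | 2·2+2·0+4·2 = 12
T: 3·2 = 6 | 2·3+2·0+4·0 = 6
J: 3·8 = 24 | 2·6+2·4+4·1 = 24
A: 3·8 = 24 | 2·6+2·4+4·1 = 24
B: 3·4 = 12 | 2·0+2·0+4·3 = 12
gcd(3,2,2,4) = 1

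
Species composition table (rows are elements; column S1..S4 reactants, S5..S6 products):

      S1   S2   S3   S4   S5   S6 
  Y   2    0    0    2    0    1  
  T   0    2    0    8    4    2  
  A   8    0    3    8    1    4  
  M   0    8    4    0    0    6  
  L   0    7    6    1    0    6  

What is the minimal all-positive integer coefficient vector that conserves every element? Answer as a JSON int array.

Y: 1·2+4·0+1·0+2·2 = 6 | 3·0+6·1 = 6
T: 1·0+4·2+1·0+2·8 = 24 | 3·4+6·2 = 24
A: 1·8+4·0+1·3+2·8 = 27 | 3·1+6·4 = 27
M: 1·0+4·8+1·4+2·0 = 36 | 3·0+6·6 = 36
L: 1·0+4·7+1·6+2·1 = 36 | 3·0+6·6 = 36
gcd(1,4,1,2,3,6) = 1

Coefficients: [1, 4, 1, 2, 3, 6]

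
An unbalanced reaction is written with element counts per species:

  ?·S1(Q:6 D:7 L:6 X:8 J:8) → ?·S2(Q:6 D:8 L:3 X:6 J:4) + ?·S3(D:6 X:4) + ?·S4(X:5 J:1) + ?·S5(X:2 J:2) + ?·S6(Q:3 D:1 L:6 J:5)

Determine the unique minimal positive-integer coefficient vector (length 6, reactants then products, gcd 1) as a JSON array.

Coefficients: [6, 4, 1, 2, 5, 4]

Q: 6·6 = 36 | 4·6+1·0+2·0+5·0+4·3 = 36
D: 6·7 = 42 | 4·8+1·6+2·0+5·0+4·1 = 42
L: 6·6 = 36 | 4·3+1·0+2·0+5·0+4·6 = 36
X: 6·8 = 48 | 4·6+1·4+2·5+5·2+4·0 = 48
J: 6·8 = 48 | 4·4+1·0+2·1+5·2+4·5 = 48
gcd(6,4,1,2,5,4) = 1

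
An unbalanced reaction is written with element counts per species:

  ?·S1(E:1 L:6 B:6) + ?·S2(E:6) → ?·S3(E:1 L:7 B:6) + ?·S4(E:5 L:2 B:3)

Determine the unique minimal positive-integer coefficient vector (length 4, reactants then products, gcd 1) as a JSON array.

E: 6·1+3·6 = 24 | 4·1+4·5 = 24
L: 6·6+3·0 = 36 | 4·7+4·2 = 36
B: 6·6+3·0 = 36 | 4·6+4·3 = 36
gcd(6,3,4,4) = 1

Coefficients: [6, 3, 4, 4]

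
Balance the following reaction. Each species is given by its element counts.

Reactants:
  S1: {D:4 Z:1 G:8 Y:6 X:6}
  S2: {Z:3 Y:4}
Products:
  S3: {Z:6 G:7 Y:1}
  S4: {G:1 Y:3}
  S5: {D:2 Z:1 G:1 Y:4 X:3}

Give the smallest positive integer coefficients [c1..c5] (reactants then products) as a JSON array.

D: 3·4+5·0 = 12 | 2·0+4·0+6·2 = 12
Z: 3·1+5·3 = 18 | 2·6+4·0+6·1 = 18
G: 3·8+5·0 = 24 | 2·7+4·1+6·1 = 24
Y: 3·6+5·4 = 38 | 2·1+4·3+6·4 = 38
X: 3·6+5·0 = 18 | 2·0+4·0+6·3 = 18
gcd(3,5,2,4,6) = 1

Coefficients: [3, 5, 2, 4, 6]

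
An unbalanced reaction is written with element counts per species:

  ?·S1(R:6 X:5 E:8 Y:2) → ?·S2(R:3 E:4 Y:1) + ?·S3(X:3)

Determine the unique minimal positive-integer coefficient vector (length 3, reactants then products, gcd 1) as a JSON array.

R: 3·6 = 18 | 6·3+5·0 = 18
X: 3·5 = 15 | 6·0+5·3 = 15
E: 3·8 = 24 | 6·4+5·0 = 24
Y: 3·2 = 6 | 6·1+5·0 = 6
gcd(3,6,5) = 1

Coefficients: [3, 6, 5]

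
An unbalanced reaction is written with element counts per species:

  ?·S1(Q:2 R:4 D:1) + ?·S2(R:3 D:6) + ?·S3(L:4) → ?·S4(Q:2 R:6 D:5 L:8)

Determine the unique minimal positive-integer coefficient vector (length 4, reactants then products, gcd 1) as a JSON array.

Coefficients: [3, 2, 6, 3]

Q: 3·2+2·0+6·0 = 6 | 3·2 = 6
R: 3·4+2·3+6·0 = 18 | 3·6 = 18
D: 3·1+2·6+6·0 = 15 | 3·5 = 15
L: 3·0+2·0+6·4 = 24 | 3·8 = 24
gcd(3,2,6,3) = 1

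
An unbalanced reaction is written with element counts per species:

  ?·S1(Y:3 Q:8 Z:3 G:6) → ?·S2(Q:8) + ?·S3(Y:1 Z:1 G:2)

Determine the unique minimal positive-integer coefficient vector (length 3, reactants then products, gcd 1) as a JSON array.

Y: 1·3 = 3 | 1·0+3·1 = 3
Q: 1·8 = 8 | 1·8+3·0 = 8
Z: 1·3 = 3 | 1·0+3·1 = 3
G: 1·6 = 6 | 1·0+3·2 = 6
gcd(1,1,3) = 1

Coefficients: [1, 1, 3]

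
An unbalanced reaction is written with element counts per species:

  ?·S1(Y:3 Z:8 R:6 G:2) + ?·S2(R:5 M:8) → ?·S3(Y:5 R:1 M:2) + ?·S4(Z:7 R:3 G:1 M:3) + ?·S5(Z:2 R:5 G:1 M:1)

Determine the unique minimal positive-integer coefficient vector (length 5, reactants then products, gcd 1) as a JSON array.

Y: 5·3+3·0 = 15 | 3·5+4·0+6·0 = 15
Z: 5·8+3·0 = 40 | 3·0+4·7+6·2 = 40
R: 5·6+3·5 = 45 | 3·1+4·3+6·5 = 45
G: 5·2+3·0 = 10 | 3·0+4·1+6·1 = 10
M: 5·0+3·8 = 24 | 3·2+4·3+6·1 = 24
gcd(5,3,3,4,6) = 1

Coefficients: [5, 3, 3, 4, 6]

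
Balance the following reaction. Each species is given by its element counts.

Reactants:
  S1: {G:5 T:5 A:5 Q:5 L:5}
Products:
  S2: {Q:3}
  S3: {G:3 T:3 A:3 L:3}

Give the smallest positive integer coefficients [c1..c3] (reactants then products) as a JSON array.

G: 3·5 = 15 | 5·0+5·3 = 15
T: 3·5 = 15 | 5·0+5·3 = 15
A: 3·5 = 15 | 5·0+5·3 = 15
Q: 3·5 = 15 | 5·3+5·0 = 15
L: 3·5 = 15 | 5·0+5·3 = 15
gcd(3,5,5) = 1

Coefficients: [3, 5, 5]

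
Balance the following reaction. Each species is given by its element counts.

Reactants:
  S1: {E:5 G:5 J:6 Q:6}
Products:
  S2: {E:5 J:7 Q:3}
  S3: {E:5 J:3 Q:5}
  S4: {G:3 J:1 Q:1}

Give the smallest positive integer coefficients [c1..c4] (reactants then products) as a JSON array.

E: 3·5 = 15 | 1·5+2·5+5·0 = 15
G: 3·5 = 15 | 1·0+2·0+5·3 = 15
J: 3·6 = 18 | 1·7+2·3+5·1 = 18
Q: 3·6 = 18 | 1·3+2·5+5·1 = 18
gcd(3,1,2,5) = 1

Coefficients: [3, 1, 2, 5]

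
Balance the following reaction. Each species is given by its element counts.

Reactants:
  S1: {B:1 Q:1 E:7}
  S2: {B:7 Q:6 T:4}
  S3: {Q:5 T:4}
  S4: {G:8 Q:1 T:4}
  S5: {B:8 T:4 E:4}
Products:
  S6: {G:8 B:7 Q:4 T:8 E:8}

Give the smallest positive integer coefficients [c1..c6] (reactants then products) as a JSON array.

Coefficients: [4, 1, 1, 5, 3, 5]

G: 4·0+1·0+1·0+5·8+3·0 = 40 | 5·8 = 40
B: 4·1+1·7+1·0+5·0+3·8 = 35 | 5·7 = 35
Q: 4·1+1·6+1·5+5·1+3·0 = 20 | 5·4 = 20
T: 4·0+1·4+1·4+5·4+3·4 = 40 | 5·8 = 40
E: 4·7+1·0+1·0+5·0+3·4 = 40 | 5·8 = 40
gcd(4,1,1,5,3,5) = 1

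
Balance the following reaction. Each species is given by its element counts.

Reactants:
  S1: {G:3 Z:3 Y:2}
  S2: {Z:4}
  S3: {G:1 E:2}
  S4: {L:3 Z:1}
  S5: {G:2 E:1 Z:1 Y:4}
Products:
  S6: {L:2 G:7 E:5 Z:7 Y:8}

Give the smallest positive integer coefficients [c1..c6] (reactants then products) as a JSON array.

L: 2·0+2·0+5·0+2·3+5·0 = 6 | 3·2 = 6
G: 2·3+2·0+5·1+2·0+5·2 = 21 | 3·7 = 21
E: 2·0+2·0+5·2+2·0+5·1 = 15 | 3·5 = 15
Z: 2·3+2·4+5·0+2·1+5·1 = 21 | 3·7 = 21
Y: 2·2+2·0+5·0+2·0+5·4 = 24 | 3·8 = 24
gcd(2,2,5,2,5,3) = 1

Coefficients: [2, 2, 5, 2, 5, 3]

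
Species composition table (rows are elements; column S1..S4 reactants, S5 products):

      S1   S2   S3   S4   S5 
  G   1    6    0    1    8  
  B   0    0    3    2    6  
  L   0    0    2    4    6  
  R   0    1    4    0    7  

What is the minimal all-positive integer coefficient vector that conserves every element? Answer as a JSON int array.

Coefficients: [5, 4, 6, 3, 4]

G: 5·1+4·6+6·0+3·1 = 32 | 4·8 = 32
B: 5·0+4·0+6·3+3·2 = 24 | 4·6 = 24
L: 5·0+4·0+6·2+3·4 = 24 | 4·6 = 24
R: 5·0+4·1+6·4+3·0 = 28 | 4·7 = 28
gcd(5,4,6,3,4) = 1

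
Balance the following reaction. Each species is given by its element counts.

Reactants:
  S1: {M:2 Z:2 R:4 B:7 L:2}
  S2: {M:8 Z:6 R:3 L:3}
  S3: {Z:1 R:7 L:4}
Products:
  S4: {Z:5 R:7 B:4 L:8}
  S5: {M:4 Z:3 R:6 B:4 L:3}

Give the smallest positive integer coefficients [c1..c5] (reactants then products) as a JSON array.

M: 4·2+2·8+3·0 = 24 | 1·0+6·4 = 24
Z: 4·2+2·6+3·1 = 23 | 1·5+6·3 = 23
R: 4·4+2·3+3·7 = 43 | 1·7+6·6 = 43
B: 4·7+2·0+3·0 = 28 | 1·4+6·4 = 28
L: 4·2+2·3+3·4 = 26 | 1·8+6·3 = 26
gcd(4,2,3,1,6) = 1

Coefficients: [4, 2, 3, 1, 6]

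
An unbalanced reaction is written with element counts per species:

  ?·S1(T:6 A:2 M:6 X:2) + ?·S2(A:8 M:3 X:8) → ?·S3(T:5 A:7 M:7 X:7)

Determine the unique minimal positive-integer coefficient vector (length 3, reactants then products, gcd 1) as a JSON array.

T: 5·6+4·0 = 30 | 6·5 = 30
A: 5·2+4·8 = 42 | 6·7 = 42
M: 5·6+4·3 = 42 | 6·7 = 42
X: 5·2+4·8 = 42 | 6·7 = 42
gcd(5,4,6) = 1

Coefficients: [5, 4, 6]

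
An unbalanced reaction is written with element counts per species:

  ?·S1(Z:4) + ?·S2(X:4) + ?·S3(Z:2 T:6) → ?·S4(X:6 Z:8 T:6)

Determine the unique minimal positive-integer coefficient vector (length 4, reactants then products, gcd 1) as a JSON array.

Coefficients: [3, 3, 2, 2]

X: 3·0+3·4+2·0 = 12 | 2·6 = 12
Z: 3·4+3·0+2·2 = 16 | 2·8 = 16
T: 3·0+3·0+2·6 = 12 | 2·6 = 12
gcd(3,3,2,2) = 1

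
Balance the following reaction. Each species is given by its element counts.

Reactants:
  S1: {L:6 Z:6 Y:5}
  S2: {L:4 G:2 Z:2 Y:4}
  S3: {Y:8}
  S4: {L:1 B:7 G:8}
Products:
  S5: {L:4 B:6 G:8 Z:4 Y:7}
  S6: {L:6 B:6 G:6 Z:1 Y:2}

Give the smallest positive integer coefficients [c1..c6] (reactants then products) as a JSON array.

Coefficients: [3, 2, 2, 6, 5, 2]

L: 3·6+2·4+2·0+6·1 = 32 | 5·4+2·6 = 32
B: 3·0+2·0+2·0+6·7 = 42 | 5·6+2·6 = 42
G: 3·0+2·2+2·0+6·8 = 52 | 5·8+2·6 = 52
Z: 3·6+2·2+2·0+6·0 = 22 | 5·4+2·1 = 22
Y: 3·5+2·4+2·8+6·0 = 39 | 5·7+2·2 = 39
gcd(3,2,2,6,5,2) = 1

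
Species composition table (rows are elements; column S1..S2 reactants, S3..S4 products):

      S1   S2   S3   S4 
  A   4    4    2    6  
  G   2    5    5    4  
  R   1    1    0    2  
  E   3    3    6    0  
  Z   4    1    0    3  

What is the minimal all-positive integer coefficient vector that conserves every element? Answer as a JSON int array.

A: 1·4+5·4 = 24 | 3·2+3·6 = 24
G: 1·2+5·5 = 27 | 3·5+3·4 = 27
R: 1·1+5·1 = 6 | 3·0+3·2 = 6
E: 1·3+5·3 = 18 | 3·6+3·0 = 18
Z: 1·4+5·1 = 9 | 3·0+3·3 = 9
gcd(1,5,3,3) = 1

Coefficients: [1, 5, 3, 3]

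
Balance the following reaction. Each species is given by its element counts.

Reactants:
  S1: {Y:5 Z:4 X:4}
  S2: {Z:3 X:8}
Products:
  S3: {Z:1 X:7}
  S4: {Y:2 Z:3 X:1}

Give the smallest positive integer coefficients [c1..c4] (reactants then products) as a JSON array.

Y: 2·5+4·0 = 10 | 5·0+5·2 = 10
Z: 2·4+4·3 = 20 | 5·1+5·3 = 20
X: 2·4+4·8 = 40 | 5·7+5·1 = 40
gcd(2,4,5,5) = 1

Coefficients: [2, 4, 5, 5]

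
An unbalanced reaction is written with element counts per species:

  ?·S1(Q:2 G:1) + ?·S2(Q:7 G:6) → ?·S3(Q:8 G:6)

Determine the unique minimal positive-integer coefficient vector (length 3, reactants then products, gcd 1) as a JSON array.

Q: 6·2+4·7 = 40 | 5·8 = 40
G: 6·1+4·6 = 30 | 5·6 = 30
gcd(6,4,5) = 1

Coefficients: [6, 4, 5]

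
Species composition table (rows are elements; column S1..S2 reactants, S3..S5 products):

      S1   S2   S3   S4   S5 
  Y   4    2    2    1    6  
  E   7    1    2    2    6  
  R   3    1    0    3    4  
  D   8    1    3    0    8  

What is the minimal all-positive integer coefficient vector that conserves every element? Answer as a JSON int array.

Coefficients: [2, 4, 4, 2, 1]

Y: 2·4+4·2 = 16 | 4·2+2·1+1·6 = 16
E: 2·7+4·1 = 18 | 4·2+2·2+1·6 = 18
R: 2·3+4·1 = 10 | 4·0+2·3+1·4 = 10
D: 2·8+4·1 = 20 | 4·3+2·0+1·8 = 20
gcd(2,4,4,2,1) = 1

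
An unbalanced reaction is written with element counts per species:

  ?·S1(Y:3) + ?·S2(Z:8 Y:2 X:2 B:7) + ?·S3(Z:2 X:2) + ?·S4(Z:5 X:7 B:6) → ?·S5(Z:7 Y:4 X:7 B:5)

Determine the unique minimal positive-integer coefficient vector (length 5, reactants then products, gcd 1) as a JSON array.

Coefficients: [6, 1, 6, 3, 5]

Z: 6·0+1·8+6·2+3·5 = 35 | 5·7 = 35
Y: 6·3+1·2+6·0+3·0 = 20 | 5·4 = 20
X: 6·0+1·2+6·2+3·7 = 35 | 5·7 = 35
B: 6·0+1·7+6·0+3·6 = 25 | 5·5 = 25
gcd(6,1,6,3,5) = 1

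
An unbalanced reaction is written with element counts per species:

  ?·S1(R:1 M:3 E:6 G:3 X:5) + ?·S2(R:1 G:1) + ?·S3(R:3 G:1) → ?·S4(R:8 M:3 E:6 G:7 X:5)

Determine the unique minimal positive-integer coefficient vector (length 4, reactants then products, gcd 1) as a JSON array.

Coefficients: [2, 5, 3, 2]

R: 2·1+5·1+3·3 = 16 | 2·8 = 16
M: 2·3+5·0+3·0 = 6 | 2·3 = 6
E: 2·6+5·0+3·0 = 12 | 2·6 = 12
G: 2·3+5·1+3·1 = 14 | 2·7 = 14
X: 2·5+5·0+3·0 = 10 | 2·5 = 10
gcd(2,5,3,2) = 1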